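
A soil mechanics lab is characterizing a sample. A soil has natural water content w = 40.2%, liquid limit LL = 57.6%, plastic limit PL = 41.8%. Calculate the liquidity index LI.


First compute the plasticity index:
PI = LL - PL = 57.6 - 41.8 = 15.8
Then compute the liquidity index:
LI = (w - PL) / PI
LI = (40.2 - 41.8) / 15.8
LI = -0.101


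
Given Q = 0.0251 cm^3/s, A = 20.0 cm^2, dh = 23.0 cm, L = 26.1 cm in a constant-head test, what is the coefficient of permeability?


Compute hydraulic gradient:
i = dh / L = 23.0 / 26.1 = 0.881226
Then apply Darcy's law:
k = Q / (A * i)
k = 0.0251 / (20.0 * 0.881226)
k = 0.0251 / 17.6245
k = 0.001424 cm/s


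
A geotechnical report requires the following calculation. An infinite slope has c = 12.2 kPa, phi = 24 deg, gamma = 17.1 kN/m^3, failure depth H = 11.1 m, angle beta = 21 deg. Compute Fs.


Result: 1.352

Derivation:
Using Fs = c / (gamma*H*sin(beta)*cos(beta)) + tan(phi)/tan(beta)
Cohesion contribution = 12.2 / (17.1*11.1*sin(21)*cos(21))
Cohesion contribution = 0.192114
Friction contribution = tan(24)/tan(21) = 1.15986
Fs = 0.192114 + 1.15986
Fs = 1.352


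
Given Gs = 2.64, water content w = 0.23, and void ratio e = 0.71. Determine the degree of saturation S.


Using S = Gs * w / e
S = 2.64 * 0.23 / 0.71
S = 0.8552


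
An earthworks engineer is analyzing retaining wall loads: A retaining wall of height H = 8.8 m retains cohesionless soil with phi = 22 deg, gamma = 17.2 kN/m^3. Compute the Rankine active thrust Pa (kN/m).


Result: 303.0 kN/m

Derivation:
Compute active earth pressure coefficient:
Ka = tan^2(45 - phi/2) = tan^2(34.0) = 0.454962
Compute active force:
Pa = 0.5 * Ka * gamma * H^2
Pa = 0.5 * 0.454962 * 17.2 * 8.8^2
Pa = 303.0 kN/m


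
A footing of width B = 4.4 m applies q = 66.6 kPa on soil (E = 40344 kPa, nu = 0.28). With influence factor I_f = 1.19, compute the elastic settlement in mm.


Using Se = q * B * (1 - nu^2) * I_f / E
1 - nu^2 = 1 - 0.28^2 = 0.9216
Se = 66.6 * 4.4 * 0.9216 * 1.19 / 40344
Se = 0.007966 m
Convert to mm: Se = 0.007966 * 1000 = 7.966 mm


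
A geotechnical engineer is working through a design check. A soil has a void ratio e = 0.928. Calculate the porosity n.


Using the relation n = e / (1 + e)
n = 0.928 / (1 + 0.928)
n = 0.928 / 1.928
n = 0.4813


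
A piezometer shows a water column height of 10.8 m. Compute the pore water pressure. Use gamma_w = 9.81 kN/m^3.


Result: 105.95 kPa

Derivation:
Using u = gamma_w * h_w
u = 9.81 * 10.8
u = 105.95 kPa


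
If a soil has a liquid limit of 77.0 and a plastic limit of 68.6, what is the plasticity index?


Using PI = LL - PL
PI = 77.0 - 68.6
PI = 8.4


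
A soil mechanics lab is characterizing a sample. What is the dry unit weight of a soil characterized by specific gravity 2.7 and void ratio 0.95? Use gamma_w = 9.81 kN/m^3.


Result: 13.583 kN/m^3

Derivation:
Using gamma_d = Gs * gamma_w / (1 + e)
gamma_d = 2.7 * 9.81 / (1 + 0.95)
gamma_d = 2.7 * 9.81 / 1.95
gamma_d = 13.583 kN/m^3


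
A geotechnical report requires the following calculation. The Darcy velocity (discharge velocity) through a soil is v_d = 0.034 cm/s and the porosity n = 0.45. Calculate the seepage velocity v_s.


Using v_s = v_d / n
v_s = 0.034 / 0.45
v_s = 0.07556 cm/s


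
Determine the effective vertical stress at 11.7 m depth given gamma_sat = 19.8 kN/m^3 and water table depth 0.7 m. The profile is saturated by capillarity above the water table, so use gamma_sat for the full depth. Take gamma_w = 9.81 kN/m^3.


Result: 123.75 kPa

Derivation:
Total stress = gamma_sat * depth
sigma = 19.8 * 11.7 = 231.66 kPa
Pore water pressure u = gamma_w * (depth - d_wt)
u = 9.81 * (11.7 - 0.7) = 107.91 kPa
Effective stress = sigma - u
sigma' = 231.66 - 107.91 = 123.75 kPa


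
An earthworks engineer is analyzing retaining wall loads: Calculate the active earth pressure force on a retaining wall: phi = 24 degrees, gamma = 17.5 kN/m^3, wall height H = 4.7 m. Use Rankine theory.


Result: 81.52 kN/m

Derivation:
Compute active earth pressure coefficient:
Ka = tan^2(45 - phi/2) = tan^2(33.0) = 0.42173
Compute active force:
Pa = 0.5 * Ka * gamma * H^2
Pa = 0.5 * 0.42173 * 17.5 * 4.7^2
Pa = 81.52 kN/m


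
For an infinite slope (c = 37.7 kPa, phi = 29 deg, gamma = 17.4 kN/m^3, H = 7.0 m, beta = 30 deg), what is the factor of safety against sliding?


Using Fs = c / (gamma*H*sin(beta)*cos(beta)) + tan(phi)/tan(beta)
Cohesion contribution = 37.7 / (17.4*7.0*sin(30)*cos(30))
Cohesion contribution = 0.714815
Friction contribution = tan(29)/tan(30) = 0.960091
Fs = 0.714815 + 0.960091
Fs = 1.675


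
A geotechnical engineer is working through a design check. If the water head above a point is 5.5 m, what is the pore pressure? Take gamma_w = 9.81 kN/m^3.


Using u = gamma_w * h_w
u = 9.81 * 5.5
u = 53.96 kPa


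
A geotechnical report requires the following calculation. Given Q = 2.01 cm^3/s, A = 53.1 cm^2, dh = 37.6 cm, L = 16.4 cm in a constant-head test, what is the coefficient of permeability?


Result: 0.01651 cm/s

Derivation:
Compute hydraulic gradient:
i = dh / L = 37.6 / 16.4 = 2.29268
Then apply Darcy's law:
k = Q / (A * i)
k = 2.01 / (53.1 * 2.29268)
k = 2.01 / 121.741
k = 0.01651 cm/s


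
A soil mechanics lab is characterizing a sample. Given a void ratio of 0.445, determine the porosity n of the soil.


Using the relation n = e / (1 + e)
n = 0.445 / (1 + 0.445)
n = 0.445 / 1.445
n = 0.308


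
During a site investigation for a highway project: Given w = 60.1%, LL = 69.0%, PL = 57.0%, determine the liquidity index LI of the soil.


Result: 0.258

Derivation:
First compute the plasticity index:
PI = LL - PL = 69.0 - 57.0 = 12.0
Then compute the liquidity index:
LI = (w - PL) / PI
LI = (60.1 - 57.0) / 12.0
LI = 0.258


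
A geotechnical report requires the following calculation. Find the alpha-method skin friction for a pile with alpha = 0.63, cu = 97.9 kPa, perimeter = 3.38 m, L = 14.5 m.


Result: 3022.79 kN

Derivation:
Using Qs = alpha * cu * perimeter * L
Qs = 0.63 * 97.9 * 3.38 * 14.5
Qs = 3022.79 kN


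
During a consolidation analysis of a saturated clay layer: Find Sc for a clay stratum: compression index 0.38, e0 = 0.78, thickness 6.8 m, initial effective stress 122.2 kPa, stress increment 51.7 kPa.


Result: 0.2224 m

Derivation:
Using Sc = Cc * H / (1 + e0) * log10((sigma0 + delta_sigma) / sigma0)
Stress ratio = (122.2 + 51.7) / 122.2 = 1.42308
log10(1.42308) = 0.153228
Cc * H / (1 + e0) = 0.38 * 6.8 / (1 + 0.78) = 1.45169
Sc = 1.45169 * 0.153228
Sc = 0.2224 m


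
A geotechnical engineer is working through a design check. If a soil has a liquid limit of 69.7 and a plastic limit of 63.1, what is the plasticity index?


Using PI = LL - PL
PI = 69.7 - 63.1
PI = 6.6


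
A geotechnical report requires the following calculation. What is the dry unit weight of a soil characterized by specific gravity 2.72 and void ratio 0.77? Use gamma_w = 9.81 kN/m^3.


Using gamma_d = Gs * gamma_w / (1 + e)
gamma_d = 2.72 * 9.81 / (1 + 0.77)
gamma_d = 2.72 * 9.81 / 1.77
gamma_d = 15.075 kN/m^3


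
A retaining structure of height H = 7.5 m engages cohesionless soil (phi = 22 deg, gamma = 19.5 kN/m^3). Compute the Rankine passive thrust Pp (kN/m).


Compute passive earth pressure coefficient:
Kp = tan^2(45 + phi/2) = tan^2(56.0) = 2.197987
Compute passive force:
Pp = 0.5 * Kp * gamma * H^2
Pp = 0.5 * 2.197987 * 19.5 * 7.5^2
Pp = 1205.46 kN/m


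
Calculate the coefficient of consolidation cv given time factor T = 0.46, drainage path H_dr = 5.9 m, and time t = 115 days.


Using cv = T * H_dr^2 / t
H_dr^2 = 5.9^2 = 34.81
cv = 0.46 * 34.81 / 115
cv = 0.13924 m^2/day


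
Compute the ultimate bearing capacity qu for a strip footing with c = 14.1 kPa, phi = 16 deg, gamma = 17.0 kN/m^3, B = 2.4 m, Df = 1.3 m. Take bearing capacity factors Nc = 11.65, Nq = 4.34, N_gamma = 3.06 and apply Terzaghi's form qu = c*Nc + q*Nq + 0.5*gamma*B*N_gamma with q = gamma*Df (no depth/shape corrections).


Result: 322.6 kPa

Derivation:
Compute qu = c*Nc + gamma*Df*Nq + 0.5*gamma*B*N_gamma
Term 1: 14.1 * 11.65 = 164.265
Term 2: 17.0 * 1.3 * 4.34 = 95.914
Term 3: 0.5 * 17.0 * 2.4 * 3.06 = 62.424
qu = 164.265 + 95.914 + 62.424
qu = 322.6 kPa


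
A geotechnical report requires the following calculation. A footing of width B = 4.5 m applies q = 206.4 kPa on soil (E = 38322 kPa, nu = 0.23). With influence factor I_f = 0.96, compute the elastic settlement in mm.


Result: 22.036 mm

Derivation:
Using Se = q * B * (1 - nu^2) * I_f / E
1 - nu^2 = 1 - 0.23^2 = 0.9471
Se = 206.4 * 4.5 * 0.9471 * 0.96 / 38322
Se = 0.022036 m
Convert to mm: Se = 0.022036 * 1000 = 22.036 mm


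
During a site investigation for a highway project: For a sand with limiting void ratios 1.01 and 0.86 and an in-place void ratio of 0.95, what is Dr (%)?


Using Dr = (e_max - e) / (e_max - e_min) * 100
e_max - e = 1.01 - 0.95 = 0.06
e_max - e_min = 1.01 - 0.86 = 0.15
Dr = 0.06 / 0.15 * 100
Dr = 40.0 %


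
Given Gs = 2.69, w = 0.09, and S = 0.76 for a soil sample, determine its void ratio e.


Using the relation e = Gs * w / S
e = 2.69 * 0.09 / 0.76
e = 0.3186


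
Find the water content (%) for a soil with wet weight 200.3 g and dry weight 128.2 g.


Result: 56.24 %

Derivation:
Using w = (m_wet - m_dry) / m_dry * 100
m_wet - m_dry = 200.3 - 128.2 = 72.1 g
w = 72.1 / 128.2 * 100
w = 56.24 %


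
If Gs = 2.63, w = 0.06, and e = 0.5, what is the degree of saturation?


Result: 0.3156

Derivation:
Using S = Gs * w / e
S = 2.63 * 0.06 / 0.5
S = 0.3156


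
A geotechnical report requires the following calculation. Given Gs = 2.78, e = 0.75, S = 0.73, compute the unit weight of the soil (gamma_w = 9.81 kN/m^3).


Result: 18.653 kN/m^3

Derivation:
Using gamma = gamma_w * (Gs + S*e) / (1 + e)
Numerator: Gs + S*e = 2.78 + 0.73*0.75 = 3.3275
Denominator: 1 + e = 1 + 0.75 = 1.75
gamma = 9.81 * 3.3275 / 1.75
gamma = 18.653 kN/m^3


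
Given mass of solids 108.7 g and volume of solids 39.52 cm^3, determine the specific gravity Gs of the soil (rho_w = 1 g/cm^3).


Using Gs = m_s / (V_s * rho_w)
Since rho_w = 1 g/cm^3:
Gs = 108.7 / 39.52
Gs = 2.751


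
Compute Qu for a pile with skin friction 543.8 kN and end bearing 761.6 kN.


Using Qu = Qf + Qb
Qu = 543.8 + 761.6
Qu = 1305.4 kN


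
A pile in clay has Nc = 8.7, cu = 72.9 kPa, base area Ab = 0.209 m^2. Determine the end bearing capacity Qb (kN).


Result: 132.55 kN

Derivation:
Using Qb = Nc * cu * Ab
Qb = 8.7 * 72.9 * 0.209
Qb = 132.55 kN


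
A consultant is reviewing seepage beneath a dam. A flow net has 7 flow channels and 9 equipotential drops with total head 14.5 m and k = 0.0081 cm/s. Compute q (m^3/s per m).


Convert k to m/s for unit consistency with H:
k = 0.0081 cm/s = 0.0081 / 100 m/s = 8.1e-05 m/s
Using q = k * H * Nf / Nd
Nf / Nd = 7 / 9 = 0.7778
q = 8.1e-05 * 14.5 * 0.7778
q = 0.0009135 m^3/s per m


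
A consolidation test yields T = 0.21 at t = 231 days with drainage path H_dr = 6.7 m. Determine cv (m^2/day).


Result: 0.04081 m^2/day

Derivation:
Using cv = T * H_dr^2 / t
H_dr^2 = 6.7^2 = 44.89
cv = 0.21 * 44.89 / 231
cv = 0.04081 m^2/day


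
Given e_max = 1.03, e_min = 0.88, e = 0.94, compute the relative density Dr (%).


Using Dr = (e_max - e) / (e_max - e_min) * 100
e_max - e = 1.03 - 0.94 = 0.09
e_max - e_min = 1.03 - 0.88 = 0.15
Dr = 0.09 / 0.15 * 100
Dr = 60.0 %


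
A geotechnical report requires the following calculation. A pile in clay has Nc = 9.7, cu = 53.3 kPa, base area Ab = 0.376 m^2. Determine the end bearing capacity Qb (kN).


Result: 194.4 kN

Derivation:
Using Qb = Nc * cu * Ab
Qb = 9.7 * 53.3 * 0.376
Qb = 194.4 kN


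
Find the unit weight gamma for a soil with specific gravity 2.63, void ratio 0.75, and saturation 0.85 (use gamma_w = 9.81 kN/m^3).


Result: 18.317 kN/m^3

Derivation:
Using gamma = gamma_w * (Gs + S*e) / (1 + e)
Numerator: Gs + S*e = 2.63 + 0.85*0.75 = 3.2675
Denominator: 1 + e = 1 + 0.75 = 1.75
gamma = 9.81 * 3.2675 / 1.75
gamma = 18.317 kN/m^3


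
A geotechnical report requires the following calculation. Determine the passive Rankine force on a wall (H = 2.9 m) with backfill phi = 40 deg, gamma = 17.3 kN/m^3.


Compute passive earth pressure coefficient:
Kp = tan^2(45 + phi/2) = tan^2(65.0) = 4.59891
Compute passive force:
Pp = 0.5 * Kp * gamma * H^2
Pp = 0.5 * 4.59891 * 17.3 * 2.9^2
Pp = 334.55 kN/m


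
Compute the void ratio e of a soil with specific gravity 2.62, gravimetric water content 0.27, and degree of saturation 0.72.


Using the relation e = Gs * w / S
e = 2.62 * 0.27 / 0.72
e = 0.9825


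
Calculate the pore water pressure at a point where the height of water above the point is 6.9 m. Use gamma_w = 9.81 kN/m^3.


Result: 67.69 kPa

Derivation:
Using u = gamma_w * h_w
u = 9.81 * 6.9
u = 67.69 kPa


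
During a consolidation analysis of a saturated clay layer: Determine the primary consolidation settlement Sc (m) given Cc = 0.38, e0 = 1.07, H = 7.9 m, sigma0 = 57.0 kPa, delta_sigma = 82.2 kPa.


Result: 0.5624 m

Derivation:
Using Sc = Cc * H / (1 + e0) * log10((sigma0 + delta_sigma) / sigma0)
Stress ratio = (57.0 + 82.2) / 57.0 = 2.44211
log10(2.44211) = 0.387764
Cc * H / (1 + e0) = 0.38 * 7.9 / (1 + 1.07) = 1.45024
Sc = 1.45024 * 0.387764
Sc = 0.5624 m


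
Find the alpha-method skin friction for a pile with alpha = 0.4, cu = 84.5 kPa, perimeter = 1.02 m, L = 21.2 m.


Using Qs = alpha * cu * perimeter * L
Qs = 0.4 * 84.5 * 1.02 * 21.2
Qs = 730.89 kN


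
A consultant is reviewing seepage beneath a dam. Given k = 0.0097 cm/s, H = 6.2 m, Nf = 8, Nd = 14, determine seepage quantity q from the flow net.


Convert k to m/s for unit consistency with H:
k = 0.0097 cm/s = 0.0097 / 100 m/s = 9.7e-05 m/s
Using q = k * H * Nf / Nd
Nf / Nd = 8 / 14 = 0.5714
q = 9.7e-05 * 6.2 * 0.5714
q = 0.0003437 m^3/s per m


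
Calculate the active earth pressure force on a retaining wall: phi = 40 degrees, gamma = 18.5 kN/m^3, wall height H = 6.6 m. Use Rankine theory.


Compute active earth pressure coefficient:
Ka = tan^2(45 - phi/2) = tan^2(25.0) = 0.217443
Compute active force:
Pa = 0.5 * Ka * gamma * H^2
Pa = 0.5 * 0.217443 * 18.5 * 6.6^2
Pa = 87.61 kN/m


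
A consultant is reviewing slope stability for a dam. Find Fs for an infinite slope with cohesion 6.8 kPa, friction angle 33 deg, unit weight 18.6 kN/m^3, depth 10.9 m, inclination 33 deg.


Result: 1.073

Derivation:
Using Fs = c / (gamma*H*sin(beta)*cos(beta)) + tan(phi)/tan(beta)
Cohesion contribution = 6.8 / (18.6*10.9*sin(33)*cos(33))
Cohesion contribution = 0.0734293
Friction contribution = tan(33)/tan(33) = 1
Fs = 0.0734293 + 1
Fs = 1.073


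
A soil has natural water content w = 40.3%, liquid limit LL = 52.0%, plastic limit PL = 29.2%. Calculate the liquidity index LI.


First compute the plasticity index:
PI = LL - PL = 52.0 - 29.2 = 22.8
Then compute the liquidity index:
LI = (w - PL) / PI
LI = (40.3 - 29.2) / 22.8
LI = 0.487


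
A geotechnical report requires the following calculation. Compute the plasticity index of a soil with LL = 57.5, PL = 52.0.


Result: 5.5

Derivation:
Using PI = LL - PL
PI = 57.5 - 52.0
PI = 5.5


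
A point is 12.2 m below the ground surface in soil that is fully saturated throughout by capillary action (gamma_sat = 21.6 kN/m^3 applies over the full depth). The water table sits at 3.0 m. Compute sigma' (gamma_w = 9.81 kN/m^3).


Result: 173.27 kPa

Derivation:
Total stress = gamma_sat * depth
sigma = 21.6 * 12.2 = 263.52 kPa
Pore water pressure u = gamma_w * (depth - d_wt)
u = 9.81 * (12.2 - 3.0) = 90.252 kPa
Effective stress = sigma - u
sigma' = 263.52 - 90.252 = 173.27 kPa


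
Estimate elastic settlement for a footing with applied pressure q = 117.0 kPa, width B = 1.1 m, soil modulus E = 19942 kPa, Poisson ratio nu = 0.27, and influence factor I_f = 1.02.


Using Se = q * B * (1 - nu^2) * I_f / E
1 - nu^2 = 1 - 0.27^2 = 0.9271
Se = 117.0 * 1.1 * 0.9271 * 1.02 / 19942
Se = 0.006103 m
Convert to mm: Se = 0.006103 * 1000 = 6.103 mm


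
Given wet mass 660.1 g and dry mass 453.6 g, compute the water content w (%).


Using w = (m_wet - m_dry) / m_dry * 100
m_wet - m_dry = 660.1 - 453.6 = 206.5 g
w = 206.5 / 453.6 * 100
w = 45.52 %


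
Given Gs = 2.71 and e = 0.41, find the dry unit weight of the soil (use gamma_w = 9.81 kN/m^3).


Result: 18.855 kN/m^3

Derivation:
Using gamma_d = Gs * gamma_w / (1 + e)
gamma_d = 2.71 * 9.81 / (1 + 0.41)
gamma_d = 2.71 * 9.81 / 1.41
gamma_d = 18.855 kN/m^3


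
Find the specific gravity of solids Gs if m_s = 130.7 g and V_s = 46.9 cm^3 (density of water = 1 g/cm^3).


Result: 2.787

Derivation:
Using Gs = m_s / (V_s * rho_w)
Since rho_w = 1 g/cm^3:
Gs = 130.7 / 46.9
Gs = 2.787


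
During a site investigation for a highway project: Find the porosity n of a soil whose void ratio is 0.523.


Using the relation n = e / (1 + e)
n = 0.523 / (1 + 0.523)
n = 0.523 / 1.523
n = 0.3434


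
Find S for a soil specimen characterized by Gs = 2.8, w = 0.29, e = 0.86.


Using S = Gs * w / e
S = 2.8 * 0.29 / 0.86
S = 0.9442


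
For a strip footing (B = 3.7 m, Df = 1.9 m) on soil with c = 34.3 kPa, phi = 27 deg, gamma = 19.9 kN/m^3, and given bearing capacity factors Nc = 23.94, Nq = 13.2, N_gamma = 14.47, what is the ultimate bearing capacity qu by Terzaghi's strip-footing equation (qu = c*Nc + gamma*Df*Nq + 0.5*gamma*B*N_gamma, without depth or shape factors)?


Result: 1852.95 kPa

Derivation:
Compute qu = c*Nc + gamma*Df*Nq + 0.5*gamma*B*N_gamma
Term 1: 34.3 * 23.94 = 821.142
Term 2: 19.9 * 1.9 * 13.2 = 499.092
Term 3: 0.5 * 19.9 * 3.7 * 14.47 = 532.71305
qu = 821.142 + 499.092 + 532.71305
qu = 1852.95 kPa


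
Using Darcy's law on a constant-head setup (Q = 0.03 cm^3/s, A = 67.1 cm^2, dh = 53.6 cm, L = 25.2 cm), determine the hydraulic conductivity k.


Compute hydraulic gradient:
i = dh / L = 53.6 / 25.2 = 2.12698
Then apply Darcy's law:
k = Q / (A * i)
k = 0.03 / (67.1 * 2.12698)
k = 0.03 / 142.721
k = 0.00021 cm/s


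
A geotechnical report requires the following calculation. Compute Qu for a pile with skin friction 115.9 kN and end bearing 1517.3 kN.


Using Qu = Qf + Qb
Qu = 115.9 + 1517.3
Qu = 1633.2 kN


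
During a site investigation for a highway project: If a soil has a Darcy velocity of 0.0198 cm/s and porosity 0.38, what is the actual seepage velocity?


Using v_s = v_d / n
v_s = 0.0198 / 0.38
v_s = 0.05211 cm/s


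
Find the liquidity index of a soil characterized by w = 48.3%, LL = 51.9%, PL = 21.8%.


First compute the plasticity index:
PI = LL - PL = 51.9 - 21.8 = 30.1
Then compute the liquidity index:
LI = (w - PL) / PI
LI = (48.3 - 21.8) / 30.1
LI = 0.88


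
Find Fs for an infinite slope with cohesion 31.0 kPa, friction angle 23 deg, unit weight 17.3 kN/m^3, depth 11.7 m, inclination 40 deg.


Result: 0.817

Derivation:
Using Fs = c / (gamma*H*sin(beta)*cos(beta)) + tan(phi)/tan(beta)
Cohesion contribution = 31.0 / (17.3*11.7*sin(40)*cos(40))
Cohesion contribution = 0.311034
Friction contribution = tan(23)/tan(40) = 0.505869
Fs = 0.311034 + 0.505869
Fs = 0.817


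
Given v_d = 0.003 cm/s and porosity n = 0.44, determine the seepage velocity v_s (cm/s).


Using v_s = v_d / n
v_s = 0.003 / 0.44
v_s = 0.00682 cm/s


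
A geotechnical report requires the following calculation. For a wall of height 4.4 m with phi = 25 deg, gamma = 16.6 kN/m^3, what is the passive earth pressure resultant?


Result: 395.92 kN/m

Derivation:
Compute passive earth pressure coefficient:
Kp = tan^2(45 + phi/2) = tan^2(57.5) = 2.463913
Compute passive force:
Pp = 0.5 * Kp * gamma * H^2
Pp = 0.5 * 2.463913 * 16.6 * 4.4^2
Pp = 395.92 kN/m


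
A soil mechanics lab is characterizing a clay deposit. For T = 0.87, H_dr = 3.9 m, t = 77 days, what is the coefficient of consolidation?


Result: 0.17185 m^2/day

Derivation:
Using cv = T * H_dr^2 / t
H_dr^2 = 3.9^2 = 15.21
cv = 0.87 * 15.21 / 77
cv = 0.17185 m^2/day


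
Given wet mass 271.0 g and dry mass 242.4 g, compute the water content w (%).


Using w = (m_wet - m_dry) / m_dry * 100
m_wet - m_dry = 271.0 - 242.4 = 28.6 g
w = 28.6 / 242.4 * 100
w = 11.8 %


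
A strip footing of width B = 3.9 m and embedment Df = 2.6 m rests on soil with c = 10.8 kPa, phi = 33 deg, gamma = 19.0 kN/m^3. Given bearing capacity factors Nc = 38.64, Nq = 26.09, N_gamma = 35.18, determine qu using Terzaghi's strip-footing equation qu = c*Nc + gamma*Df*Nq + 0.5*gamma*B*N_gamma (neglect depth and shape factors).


Compute qu = c*Nc + gamma*Df*Nq + 0.5*gamma*B*N_gamma
Term 1: 10.8 * 38.64 = 417.312
Term 2: 19.0 * 2.6 * 26.09 = 1288.846
Term 3: 0.5 * 19.0 * 3.9 * 35.18 = 1303.419
qu = 417.312 + 1288.846 + 1303.419
qu = 3009.58 kPa


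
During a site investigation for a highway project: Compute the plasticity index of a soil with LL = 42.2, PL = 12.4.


Using PI = LL - PL
PI = 42.2 - 12.4
PI = 29.8


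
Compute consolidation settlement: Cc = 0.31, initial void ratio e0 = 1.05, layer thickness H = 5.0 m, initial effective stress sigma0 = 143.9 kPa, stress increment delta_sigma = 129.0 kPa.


Result: 0.2102 m

Derivation:
Using Sc = Cc * H / (1 + e0) * log10((sigma0 + delta_sigma) / sigma0)
Stress ratio = (143.9 + 129.0) / 143.9 = 1.89646
log10(1.89646) = 0.277943
Cc * H / (1 + e0) = 0.31 * 5.0 / (1 + 1.05) = 0.756098
Sc = 0.756098 * 0.277943
Sc = 0.2102 m


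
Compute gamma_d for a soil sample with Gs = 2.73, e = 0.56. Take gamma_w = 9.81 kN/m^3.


Using gamma_d = Gs * gamma_w / (1 + e)
gamma_d = 2.73 * 9.81 / (1 + 0.56)
gamma_d = 2.73 * 9.81 / 1.56
gamma_d = 17.168 kN/m^3


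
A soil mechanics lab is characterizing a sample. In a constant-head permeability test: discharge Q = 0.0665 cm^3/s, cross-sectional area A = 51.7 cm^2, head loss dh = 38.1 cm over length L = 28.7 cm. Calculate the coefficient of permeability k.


Compute hydraulic gradient:
i = dh / L = 38.1 / 28.7 = 1.32753
Then apply Darcy's law:
k = Q / (A * i)
k = 0.0665 / (51.7 * 1.32753)
k = 0.0665 / 68.6331
k = 0.000969 cm/s


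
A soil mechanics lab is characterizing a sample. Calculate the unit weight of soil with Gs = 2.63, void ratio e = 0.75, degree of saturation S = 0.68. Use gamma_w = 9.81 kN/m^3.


Using gamma = gamma_w * (Gs + S*e) / (1 + e)
Numerator: Gs + S*e = 2.63 + 0.68*0.75 = 3.14
Denominator: 1 + e = 1 + 0.75 = 1.75
gamma = 9.81 * 3.14 / 1.75
gamma = 17.602 kN/m^3


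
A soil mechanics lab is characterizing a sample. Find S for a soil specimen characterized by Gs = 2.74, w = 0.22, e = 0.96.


Using S = Gs * w / e
S = 2.74 * 0.22 / 0.96
S = 0.6279


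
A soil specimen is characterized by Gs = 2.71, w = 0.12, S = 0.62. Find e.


Using the relation e = Gs * w / S
e = 2.71 * 0.12 / 0.62
e = 0.5245


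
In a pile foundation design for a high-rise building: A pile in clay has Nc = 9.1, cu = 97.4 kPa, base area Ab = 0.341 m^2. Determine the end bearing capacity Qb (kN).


Result: 302.24 kN

Derivation:
Using Qb = Nc * cu * Ab
Qb = 9.1 * 97.4 * 0.341
Qb = 302.24 kN


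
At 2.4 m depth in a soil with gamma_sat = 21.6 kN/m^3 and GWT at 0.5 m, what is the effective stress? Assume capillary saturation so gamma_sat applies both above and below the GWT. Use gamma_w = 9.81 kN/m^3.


Total stress = gamma_sat * depth
sigma = 21.6 * 2.4 = 51.84 kPa
Pore water pressure u = gamma_w * (depth - d_wt)
u = 9.81 * (2.4 - 0.5) = 18.639 kPa
Effective stress = sigma - u
sigma' = 51.84 - 18.639 = 33.2 kPa


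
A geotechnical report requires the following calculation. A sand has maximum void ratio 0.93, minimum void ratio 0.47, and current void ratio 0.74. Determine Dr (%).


Using Dr = (e_max - e) / (e_max - e_min) * 100
e_max - e = 0.93 - 0.74 = 0.19
e_max - e_min = 0.93 - 0.47 = 0.46
Dr = 0.19 / 0.46 * 100
Dr = 41.3 %


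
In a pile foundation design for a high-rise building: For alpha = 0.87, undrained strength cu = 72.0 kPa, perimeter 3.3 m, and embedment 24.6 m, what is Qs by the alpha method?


Result: 5085.12 kN

Derivation:
Using Qs = alpha * cu * perimeter * L
Qs = 0.87 * 72.0 * 3.3 * 24.6
Qs = 5085.12 kN


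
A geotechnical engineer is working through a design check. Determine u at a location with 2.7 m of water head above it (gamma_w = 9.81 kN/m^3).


Using u = gamma_w * h_w
u = 9.81 * 2.7
u = 26.49 kPa


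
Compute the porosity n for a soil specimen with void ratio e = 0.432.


Result: 0.3017

Derivation:
Using the relation n = e / (1 + e)
n = 0.432 / (1 + 0.432)
n = 0.432 / 1.432
n = 0.3017


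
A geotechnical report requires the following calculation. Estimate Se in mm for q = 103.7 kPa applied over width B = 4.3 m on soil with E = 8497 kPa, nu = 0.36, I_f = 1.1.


Using Se = q * B * (1 - nu^2) * I_f / E
1 - nu^2 = 1 - 0.36^2 = 0.8704
Se = 103.7 * 4.3 * 0.8704 * 1.1 / 8497
Se = 0.050245 m
Convert to mm: Se = 0.050245 * 1000 = 50.245 mm


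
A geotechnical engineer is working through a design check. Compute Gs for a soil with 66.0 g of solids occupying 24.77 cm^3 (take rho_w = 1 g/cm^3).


Result: 2.665

Derivation:
Using Gs = m_s / (V_s * rho_w)
Since rho_w = 1 g/cm^3:
Gs = 66.0 / 24.77
Gs = 2.665


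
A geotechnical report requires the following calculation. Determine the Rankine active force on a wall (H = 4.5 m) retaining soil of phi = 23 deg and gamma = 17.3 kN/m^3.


Result: 76.74 kN/m

Derivation:
Compute active earth pressure coefficient:
Ka = tan^2(45 - phi/2) = tan^2(33.5) = 0.438092
Compute active force:
Pa = 0.5 * Ka * gamma * H^2
Pa = 0.5 * 0.438092 * 17.3 * 4.5^2
Pa = 76.74 kN/m


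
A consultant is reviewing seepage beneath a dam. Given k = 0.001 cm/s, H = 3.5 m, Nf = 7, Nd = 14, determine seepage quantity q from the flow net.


Convert k to m/s for unit consistency with H:
k = 0.001 cm/s = 0.001 / 100 m/s = 1e-05 m/s
Using q = k * H * Nf / Nd
Nf / Nd = 7 / 14 = 0.5
q = 1e-05 * 3.5 * 0.5
q = 1.75e-05 m^3/s per m


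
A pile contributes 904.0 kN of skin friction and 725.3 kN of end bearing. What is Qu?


Result: 1629.3 kN

Derivation:
Using Qu = Qf + Qb
Qu = 904.0 + 725.3
Qu = 1629.3 kN


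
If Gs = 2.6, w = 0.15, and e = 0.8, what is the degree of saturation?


Using S = Gs * w / e
S = 2.6 * 0.15 / 0.8
S = 0.4875


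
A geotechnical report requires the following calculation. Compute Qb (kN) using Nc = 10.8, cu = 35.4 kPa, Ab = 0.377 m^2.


Using Qb = Nc * cu * Ab
Qb = 10.8 * 35.4 * 0.377
Qb = 144.13 kN


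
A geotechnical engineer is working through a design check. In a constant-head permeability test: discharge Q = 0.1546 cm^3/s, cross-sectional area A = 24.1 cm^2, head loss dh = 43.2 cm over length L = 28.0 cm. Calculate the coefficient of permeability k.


Compute hydraulic gradient:
i = dh / L = 43.2 / 28.0 = 1.54286
Then apply Darcy's law:
k = Q / (A * i)
k = 0.1546 / (24.1 * 1.54286)
k = 0.1546 / 37.1829
k = 0.004158 cm/s


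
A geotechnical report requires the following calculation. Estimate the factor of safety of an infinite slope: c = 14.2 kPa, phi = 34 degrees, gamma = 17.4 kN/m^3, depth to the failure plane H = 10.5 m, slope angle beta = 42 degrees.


Using Fs = c / (gamma*H*sin(beta)*cos(beta)) + tan(phi)/tan(beta)
Cohesion contribution = 14.2 / (17.4*10.5*sin(42)*cos(42))
Cohesion contribution = 0.156302
Friction contribution = tan(34)/tan(42) = 0.749118
Fs = 0.156302 + 0.749118
Fs = 0.905


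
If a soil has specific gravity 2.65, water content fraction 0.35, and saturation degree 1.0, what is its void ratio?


Result: 0.9275

Derivation:
Using the relation e = Gs * w / S
e = 2.65 * 0.35 / 1.0
e = 0.9275


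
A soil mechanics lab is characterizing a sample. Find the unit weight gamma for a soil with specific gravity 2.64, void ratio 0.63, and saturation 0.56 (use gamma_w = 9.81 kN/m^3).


Using gamma = gamma_w * (Gs + S*e) / (1 + e)
Numerator: Gs + S*e = 2.64 + 0.56*0.63 = 2.9928
Denominator: 1 + e = 1 + 0.63 = 1.63
gamma = 9.81 * 2.9928 / 1.63
gamma = 18.012 kN/m^3


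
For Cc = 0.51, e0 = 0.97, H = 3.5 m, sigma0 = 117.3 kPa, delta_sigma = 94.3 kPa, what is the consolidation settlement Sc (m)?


Using Sc = Cc * H / (1 + e0) * log10((sigma0 + delta_sigma) / sigma0)
Stress ratio = (117.3 + 94.3) / 117.3 = 1.80392
log10(1.80392) = 0.256218
Cc * H / (1 + e0) = 0.51 * 3.5 / (1 + 0.97) = 0.906091
Sc = 0.906091 * 0.256218
Sc = 0.2322 m


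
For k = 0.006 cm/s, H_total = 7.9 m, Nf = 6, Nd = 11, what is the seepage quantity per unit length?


Convert k to m/s for unit consistency with H:
k = 0.006 cm/s = 0.006 / 100 m/s = 6e-05 m/s
Using q = k * H * Nf / Nd
Nf / Nd = 6 / 11 = 0.5455
q = 6e-05 * 7.9 * 0.5455
q = 0.0002585 m^3/s per m


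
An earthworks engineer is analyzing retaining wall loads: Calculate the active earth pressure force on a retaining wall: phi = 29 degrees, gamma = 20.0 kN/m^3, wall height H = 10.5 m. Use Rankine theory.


Compute active earth pressure coefficient:
Ka = tan^2(45 - phi/2) = tan^2(30.5) = 0.346974
Compute active force:
Pa = 0.5 * Ka * gamma * H^2
Pa = 0.5 * 0.346974 * 20.0 * 10.5^2
Pa = 382.54 kN/m


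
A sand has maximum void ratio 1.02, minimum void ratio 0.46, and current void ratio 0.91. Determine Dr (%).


Result: 19.64 %

Derivation:
Using Dr = (e_max - e) / (e_max - e_min) * 100
e_max - e = 1.02 - 0.91 = 0.11
e_max - e_min = 1.02 - 0.46 = 0.56
Dr = 0.11 / 0.56 * 100
Dr = 19.64 %


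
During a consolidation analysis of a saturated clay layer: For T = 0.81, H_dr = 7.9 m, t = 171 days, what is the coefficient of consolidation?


Result: 0.29563 m^2/day

Derivation:
Using cv = T * H_dr^2 / t
H_dr^2 = 7.9^2 = 62.41
cv = 0.81 * 62.41 / 171
cv = 0.29563 m^2/day


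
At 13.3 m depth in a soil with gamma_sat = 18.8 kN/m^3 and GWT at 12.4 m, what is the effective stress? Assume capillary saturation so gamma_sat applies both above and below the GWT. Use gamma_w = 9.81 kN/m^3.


Result: 241.21 kPa

Derivation:
Total stress = gamma_sat * depth
sigma = 18.8 * 13.3 = 250.04 kPa
Pore water pressure u = gamma_w * (depth - d_wt)
u = 9.81 * (13.3 - 12.4) = 8.829 kPa
Effective stress = sigma - u
sigma' = 250.04 - 8.829 = 241.21 kPa


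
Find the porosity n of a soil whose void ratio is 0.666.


Using the relation n = e / (1 + e)
n = 0.666 / (1 + 0.666)
n = 0.666 / 1.666
n = 0.3998


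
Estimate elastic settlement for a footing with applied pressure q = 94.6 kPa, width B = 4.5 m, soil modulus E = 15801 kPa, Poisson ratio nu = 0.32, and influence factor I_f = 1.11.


Using Se = q * B * (1 - nu^2) * I_f / E
1 - nu^2 = 1 - 0.32^2 = 0.8976
Se = 94.6 * 4.5 * 0.8976 * 1.11 / 15801
Se = 0.026843 m
Convert to mm: Se = 0.026843 * 1000 = 26.843 mm


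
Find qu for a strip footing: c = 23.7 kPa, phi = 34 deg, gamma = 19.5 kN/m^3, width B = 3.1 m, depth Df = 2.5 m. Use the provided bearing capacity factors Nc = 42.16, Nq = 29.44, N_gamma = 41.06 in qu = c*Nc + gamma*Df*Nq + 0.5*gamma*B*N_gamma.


Compute qu = c*Nc + gamma*Df*Nq + 0.5*gamma*B*N_gamma
Term 1: 23.7 * 42.16 = 999.192
Term 2: 19.5 * 2.5 * 29.44 = 1435.2
Term 3: 0.5 * 19.5 * 3.1 * 41.06 = 1241.0385
qu = 999.192 + 1435.2 + 1241.0385
qu = 3675.43 kPa


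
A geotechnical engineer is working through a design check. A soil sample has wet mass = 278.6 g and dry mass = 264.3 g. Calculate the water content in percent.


Using w = (m_wet - m_dry) / m_dry * 100
m_wet - m_dry = 278.6 - 264.3 = 14.3 g
w = 14.3 / 264.3 * 100
w = 5.41 %


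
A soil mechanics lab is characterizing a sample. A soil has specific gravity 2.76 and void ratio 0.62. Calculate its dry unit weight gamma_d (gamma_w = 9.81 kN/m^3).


Result: 16.713 kN/m^3

Derivation:
Using gamma_d = Gs * gamma_w / (1 + e)
gamma_d = 2.76 * 9.81 / (1 + 0.62)
gamma_d = 2.76 * 9.81 / 1.62
gamma_d = 16.713 kN/m^3


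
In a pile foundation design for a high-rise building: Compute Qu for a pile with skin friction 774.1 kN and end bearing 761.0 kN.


Using Qu = Qf + Qb
Qu = 774.1 + 761.0
Qu = 1535.1 kN


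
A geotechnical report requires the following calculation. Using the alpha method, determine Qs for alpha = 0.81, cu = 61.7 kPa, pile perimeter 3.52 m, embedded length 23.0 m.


Using Qs = alpha * cu * perimeter * L
Qs = 0.81 * 61.7 * 3.52 * 23.0
Qs = 4046.14 kN


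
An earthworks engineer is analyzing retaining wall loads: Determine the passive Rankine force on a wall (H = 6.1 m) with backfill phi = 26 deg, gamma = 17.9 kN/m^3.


Compute passive earth pressure coefficient:
Kp = tan^2(45 + phi/2) = tan^2(58.0) = 2.561071
Compute passive force:
Pp = 0.5 * Kp * gamma * H^2
Pp = 0.5 * 2.561071 * 17.9 * 6.1^2
Pp = 852.91 kN/m


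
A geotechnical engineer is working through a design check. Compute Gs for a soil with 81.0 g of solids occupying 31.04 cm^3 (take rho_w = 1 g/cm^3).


Using Gs = m_s / (V_s * rho_w)
Since rho_w = 1 g/cm^3:
Gs = 81.0 / 31.04
Gs = 2.61


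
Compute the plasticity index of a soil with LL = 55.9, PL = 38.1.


Using PI = LL - PL
PI = 55.9 - 38.1
PI = 17.8


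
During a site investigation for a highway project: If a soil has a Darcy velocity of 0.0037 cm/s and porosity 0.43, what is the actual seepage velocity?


Using v_s = v_d / n
v_s = 0.0037 / 0.43
v_s = 0.0086 cm/s


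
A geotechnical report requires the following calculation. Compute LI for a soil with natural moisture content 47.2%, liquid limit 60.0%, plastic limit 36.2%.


First compute the plasticity index:
PI = LL - PL = 60.0 - 36.2 = 23.8
Then compute the liquidity index:
LI = (w - PL) / PI
LI = (47.2 - 36.2) / 23.8
LI = 0.462


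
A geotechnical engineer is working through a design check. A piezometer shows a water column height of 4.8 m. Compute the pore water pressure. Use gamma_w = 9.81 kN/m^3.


Using u = gamma_w * h_w
u = 9.81 * 4.8
u = 47.09 kPa


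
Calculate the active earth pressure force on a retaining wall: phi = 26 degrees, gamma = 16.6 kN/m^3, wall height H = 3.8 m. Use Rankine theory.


Result: 46.8 kN/m

Derivation:
Compute active earth pressure coefficient:
Ka = tan^2(45 - phi/2) = tan^2(32.0) = 0.390462
Compute active force:
Pa = 0.5 * Ka * gamma * H^2
Pa = 0.5 * 0.390462 * 16.6 * 3.8^2
Pa = 46.8 kN/m


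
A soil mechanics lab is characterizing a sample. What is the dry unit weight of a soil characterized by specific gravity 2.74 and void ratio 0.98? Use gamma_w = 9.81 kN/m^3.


Result: 13.575 kN/m^3

Derivation:
Using gamma_d = Gs * gamma_w / (1 + e)
gamma_d = 2.74 * 9.81 / (1 + 0.98)
gamma_d = 2.74 * 9.81 / 1.98
gamma_d = 13.575 kN/m^3


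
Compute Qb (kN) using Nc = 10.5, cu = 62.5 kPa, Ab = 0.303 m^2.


Using Qb = Nc * cu * Ab
Qb = 10.5 * 62.5 * 0.303
Qb = 198.84 kN


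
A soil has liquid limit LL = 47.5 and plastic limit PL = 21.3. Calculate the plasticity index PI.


Using PI = LL - PL
PI = 47.5 - 21.3
PI = 26.2


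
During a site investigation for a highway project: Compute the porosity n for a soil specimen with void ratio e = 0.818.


Using the relation n = e / (1 + e)
n = 0.818 / (1 + 0.818)
n = 0.818 / 1.818
n = 0.4499


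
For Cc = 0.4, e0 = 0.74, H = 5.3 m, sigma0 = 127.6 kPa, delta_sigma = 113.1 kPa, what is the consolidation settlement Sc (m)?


Using Sc = Cc * H / (1 + e0) * log10((sigma0 + delta_sigma) / sigma0)
Stress ratio = (127.6 + 113.1) / 127.6 = 1.88636
log10(1.88636) = 0.275625
Cc * H / (1 + e0) = 0.4 * 5.3 / (1 + 0.74) = 1.21839
Sc = 1.21839 * 0.275625
Sc = 0.3358 m


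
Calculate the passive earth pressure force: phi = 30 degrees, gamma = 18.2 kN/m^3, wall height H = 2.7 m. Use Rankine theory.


Compute passive earth pressure coefficient:
Kp = tan^2(45 + phi/2) = tan^2(60.0) = 3
Compute passive force:
Pp = 0.5 * Kp * gamma * H^2
Pp = 0.5 * 3 * 18.2 * 2.7^2
Pp = 199.02 kN/m


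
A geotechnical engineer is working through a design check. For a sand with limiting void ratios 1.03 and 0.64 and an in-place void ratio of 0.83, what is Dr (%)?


Using Dr = (e_max - e) / (e_max - e_min) * 100
e_max - e = 1.03 - 0.83 = 0.2
e_max - e_min = 1.03 - 0.64 = 0.39
Dr = 0.2 / 0.39 * 100
Dr = 51.28 %


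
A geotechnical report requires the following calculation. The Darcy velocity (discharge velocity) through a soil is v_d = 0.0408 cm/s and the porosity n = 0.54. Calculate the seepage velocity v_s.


Using v_s = v_d / n
v_s = 0.0408 / 0.54
v_s = 0.07556 cm/s


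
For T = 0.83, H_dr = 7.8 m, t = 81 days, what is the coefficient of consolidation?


Result: 0.62342 m^2/day

Derivation:
Using cv = T * H_dr^2 / t
H_dr^2 = 7.8^2 = 60.84
cv = 0.83 * 60.84 / 81
cv = 0.62342 m^2/day


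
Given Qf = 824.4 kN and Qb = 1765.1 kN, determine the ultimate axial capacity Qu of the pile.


Using Qu = Qf + Qb
Qu = 824.4 + 1765.1
Qu = 2589.5 kN


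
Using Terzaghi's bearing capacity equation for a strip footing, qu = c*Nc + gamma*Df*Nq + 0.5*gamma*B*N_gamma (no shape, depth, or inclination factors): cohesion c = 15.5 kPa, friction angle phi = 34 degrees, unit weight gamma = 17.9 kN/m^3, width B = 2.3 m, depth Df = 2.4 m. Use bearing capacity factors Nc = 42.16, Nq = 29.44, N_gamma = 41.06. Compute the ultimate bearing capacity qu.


Compute qu = c*Nc + gamma*Df*Nq + 0.5*gamma*B*N_gamma
Term 1: 15.5 * 42.16 = 653.48
Term 2: 17.9 * 2.4 * 29.44 = 1264.7424
Term 3: 0.5 * 17.9 * 2.3 * 41.06 = 845.2201
qu = 653.48 + 1264.7424 + 845.2201
qu = 2763.44 kPa


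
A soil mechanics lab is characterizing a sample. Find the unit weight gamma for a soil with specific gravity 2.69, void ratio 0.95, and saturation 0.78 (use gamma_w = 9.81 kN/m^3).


Result: 17.261 kN/m^3

Derivation:
Using gamma = gamma_w * (Gs + S*e) / (1 + e)
Numerator: Gs + S*e = 2.69 + 0.78*0.95 = 3.431
Denominator: 1 + e = 1 + 0.95 = 1.95
gamma = 9.81 * 3.431 / 1.95
gamma = 17.261 kN/m^3


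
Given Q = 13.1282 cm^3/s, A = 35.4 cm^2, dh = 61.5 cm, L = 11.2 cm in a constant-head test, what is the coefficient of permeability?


Compute hydraulic gradient:
i = dh / L = 61.5 / 11.2 = 5.49107
Then apply Darcy's law:
k = Q / (A * i)
k = 13.1282 / (35.4 * 5.49107)
k = 13.1282 / 194.384
k = 0.067537 cm/s


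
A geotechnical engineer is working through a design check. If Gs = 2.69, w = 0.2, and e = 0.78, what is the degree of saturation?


Result: 0.6897

Derivation:
Using S = Gs * w / e
S = 2.69 * 0.2 / 0.78
S = 0.6897


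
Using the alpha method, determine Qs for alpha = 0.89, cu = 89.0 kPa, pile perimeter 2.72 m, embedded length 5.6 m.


Using Qs = alpha * cu * perimeter * L
Qs = 0.89 * 89.0 * 2.72 * 5.6
Qs = 1206.53 kN


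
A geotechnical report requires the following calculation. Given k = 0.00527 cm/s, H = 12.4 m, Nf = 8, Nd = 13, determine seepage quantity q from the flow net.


Convert k to m/s for unit consistency with H:
k = 0.00527 cm/s = 0.00527 / 100 m/s = 5.27e-05 m/s
Using q = k * H * Nf / Nd
Nf / Nd = 8 / 13 = 0.6154
q = 5.27e-05 * 12.4 * 0.6154
q = 0.0004021 m^3/s per m


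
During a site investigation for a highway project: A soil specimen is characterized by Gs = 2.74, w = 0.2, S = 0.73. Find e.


Using the relation e = Gs * w / S
e = 2.74 * 0.2 / 0.73
e = 0.7507


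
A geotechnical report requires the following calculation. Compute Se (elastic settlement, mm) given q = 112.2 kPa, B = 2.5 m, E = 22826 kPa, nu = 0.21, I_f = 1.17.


Using Se = q * B * (1 - nu^2) * I_f / E
1 - nu^2 = 1 - 0.21^2 = 0.9559
Se = 112.2 * 2.5 * 0.9559 * 1.17 / 22826
Se = 0.013744 m
Convert to mm: Se = 0.013744 * 1000 = 13.744 mm


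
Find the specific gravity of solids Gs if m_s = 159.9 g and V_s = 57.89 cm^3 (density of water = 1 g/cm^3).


Using Gs = m_s / (V_s * rho_w)
Since rho_w = 1 g/cm^3:
Gs = 159.9 / 57.89
Gs = 2.762


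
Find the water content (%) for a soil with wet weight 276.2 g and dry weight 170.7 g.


Using w = (m_wet - m_dry) / m_dry * 100
m_wet - m_dry = 276.2 - 170.7 = 105.5 g
w = 105.5 / 170.7 * 100
w = 61.8 %


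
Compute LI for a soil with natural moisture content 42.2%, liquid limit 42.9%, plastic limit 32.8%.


First compute the plasticity index:
PI = LL - PL = 42.9 - 32.8 = 10.1
Then compute the liquidity index:
LI = (w - PL) / PI
LI = (42.2 - 32.8) / 10.1
LI = 0.931
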